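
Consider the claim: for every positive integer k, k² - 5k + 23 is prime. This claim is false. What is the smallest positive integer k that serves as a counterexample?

We need the least positive integer k for which k² - 5k + 23 is not prime.
The first 18 eligible values, up to k = 18, all satisfy the conclusion.
k = 19: k² - 5k + 23 = 289 = 17 × 17, composite.

k = 19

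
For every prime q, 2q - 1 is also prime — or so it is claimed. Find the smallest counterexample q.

q = 5

A counterexample is any prime q such that 2q - 1 is not prime; we check each in order.
For q = 2, 3 the conclusion holds.
q = 5: 2q - 1 = 9 = 3 × 3, not prime.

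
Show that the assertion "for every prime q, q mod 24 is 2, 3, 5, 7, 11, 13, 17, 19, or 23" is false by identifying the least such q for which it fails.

A counterexample is any prime q such that the claim fails; we check each in order.
For q = 2, 3, 5, 7, …, 61, 67, 71 the conclusion holds.
q = 73: 73 mod 24 = 1 — not in {2, 3, 5, 7, 11, 13, 17, 19, 23}.
Hence q = 73 is a counterexample.

q = 73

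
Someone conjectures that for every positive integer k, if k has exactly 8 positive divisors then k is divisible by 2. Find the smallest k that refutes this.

k = 105

Check each positive integer k in order until k has exactly 8 positive divisors but k is not divisible by 2.
For k = 24, 30, 40, 42, …, 88, 102, 104 the conclusion holds.
k = 105: τ(105) = 8; 105 mod 2 = 1.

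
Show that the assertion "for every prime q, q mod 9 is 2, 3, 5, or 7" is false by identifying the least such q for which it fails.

q = 13

The first 5 eligible values, up to q = 11, all satisfy the conclusion.
q = 13: 13 mod 9 = 4 — not in {2, 3, 5, 7}.
So q = 13 is the smallest counterexample.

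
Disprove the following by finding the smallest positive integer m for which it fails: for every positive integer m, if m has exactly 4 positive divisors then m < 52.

The first 16 eligible values, up to m = 51, all satisfy the conclusion.
m = 55: τ(55) = 4; 55 ≥ 52.
Thus m = 55 disproves the claim, and no smaller m works.

m = 55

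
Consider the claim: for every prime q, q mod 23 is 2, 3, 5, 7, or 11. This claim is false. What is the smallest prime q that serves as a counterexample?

Check each prime q in order until the claim fails.
For q = 2, 3, 5, 7, 11 the conclusion holds.
q = 13: 13 mod 23 = 13 — not in {2, 3, 5, 7, 11}.
Hence q = 13 is a counterexample.

q = 13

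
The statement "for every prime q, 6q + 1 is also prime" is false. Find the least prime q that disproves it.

q = 19

q = 2: 6q + 1 = 13, prime.
q = 3: 6q + 1 = 19, prime.
q = 5: 6q + 1 = 31, prime.
q = 7: 6q + 1 = 43, prime.
q = 11: 6q + 1 = 67, prime.
q = 13: 6q + 1 = 79, prime.
q = 17: 6q + 1 = 103, prime.
q = 19: 6q + 1 = 115 = 5 × 23, not prime.
Hence q = 19 is a counterexample.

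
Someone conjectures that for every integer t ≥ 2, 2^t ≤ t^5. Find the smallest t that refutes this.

We need the least integer t ≥ 2 for which 2^t > t^5.
The first 21 eligible values, up to t = 22, all satisfy the conclusion.
t = 23: 2^t = 8388608 and t^5 = 6436343, so 8388608 > 6436343.

t = 23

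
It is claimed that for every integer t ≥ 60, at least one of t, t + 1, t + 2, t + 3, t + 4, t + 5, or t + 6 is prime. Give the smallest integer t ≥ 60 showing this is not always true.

For t = 60, 61, 62, 63, …, 87, 88, 89 the conclusion holds.
t = 90: 90 = 2 × 45; 91 = 7 × 13; 92 = 2 × 46; 93 = 3 × 31; 94 = 2 × 47; 95 = 5 × 19; 96 = 2 × 48 — all composite.

t = 90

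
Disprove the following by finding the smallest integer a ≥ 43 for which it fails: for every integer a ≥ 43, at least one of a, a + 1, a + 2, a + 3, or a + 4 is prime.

a = 48

The first 5 eligible values, up to a = 47, all satisfy the conclusion.
a = 48: 48 = 2 × 24; 49 = 7 × 7; 50 = 2 × 25; 51 = 3 × 17; 52 = 2 × 26 — all composite.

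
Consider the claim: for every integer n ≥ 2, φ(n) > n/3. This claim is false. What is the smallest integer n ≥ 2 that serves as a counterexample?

A counterexample is any integer n ≥ 2 such that the claim fails; we check each in order.
For n = 2, 3, 4, 5 the conclusion holds.
n = 6: φ(6) = 2 and 6/3 = 2, so φ(6) ≤ 6/3.

n = 6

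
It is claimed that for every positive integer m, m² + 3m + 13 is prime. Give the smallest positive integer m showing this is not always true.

m = 9

Check each positive integer m in order until m² + 3m + 13 is not prime.
m = 1: m² + 3m + 13 = 17, prime.
m = 2: m² + 3m + 13 = 23, prime.
m = 3: m² + 3m + 13 = 31, prime.
m = 4: m² + 3m + 13 = 41, prime.
m = 5: m² + 3m + 13 = 53, prime.
m = 6: m² + 3m + 13 = 67, prime.
m = 7: m² + 3m + 13 = 83, prime.
m = 8: m² + 3m + 13 = 101, prime.
m = 9: m² + 3m + 13 = 121 = 11 × 11, composite.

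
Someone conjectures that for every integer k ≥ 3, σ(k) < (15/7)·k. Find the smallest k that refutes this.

A counterexample is any integer k ≥ 3 such that the claim fails; we check each in order.
For k = 3, 4, 5, 6, 7, 8, 9, 10, 11 the conclusion holds.
k = 12: σ(12) = 28; 28 ≥ 180/7.
Hence k = 12 is a counterexample.

k = 12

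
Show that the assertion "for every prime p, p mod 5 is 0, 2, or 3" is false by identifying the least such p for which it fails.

p = 11

We need the least prime p for which the claim fails.
The first 4 eligible values, up to p = 7, all satisfy the conclusion.
p = 11: 11 mod 5 = 1 — not in {0, 2, 3}.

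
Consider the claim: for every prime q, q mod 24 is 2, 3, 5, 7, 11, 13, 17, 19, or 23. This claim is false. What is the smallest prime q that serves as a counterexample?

q = 73

For q = 2, 3, 5, 7, …, 61, 67, 71 the conclusion holds.
q = 73: 73 mod 24 = 1 — not in {2, 3, 5, 7, 11, 13, 17, 19, 23}.
So q = 73 is the smallest counterexample.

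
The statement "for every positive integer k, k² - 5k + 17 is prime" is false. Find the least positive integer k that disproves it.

We need the least positive integer k for which k² - 5k + 17 is not prime.
For k = 1, 2, 3, 4, …, 10, 11, 12 the conclusion holds.
k = 13: k² - 5k + 17 = 121 = 11 × 11, composite.

k = 13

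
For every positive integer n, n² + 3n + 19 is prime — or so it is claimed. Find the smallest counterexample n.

Check each positive integer n in order until n² + 3n + 19 is not prime.
For n = 1, 2, 3, 4, …, 12, 13, 14 the conclusion holds.
n = 15: n² + 3n + 19 = 289 = 17 × 17, composite.
Thus n = 15 disproves the claim, and no smaller n works.

n = 15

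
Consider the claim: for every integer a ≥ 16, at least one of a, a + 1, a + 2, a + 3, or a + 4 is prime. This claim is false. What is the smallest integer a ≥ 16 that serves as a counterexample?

The first 8 eligible values, up to a = 23, all satisfy the conclusion.
a = 24: 24 = 2 × 12; 25 = 5 × 5; 26 = 2 × 13; 27 = 3 × 9; 28 = 2 × 14 — all composite.
So a = 24 is the smallest counterexample.

a = 24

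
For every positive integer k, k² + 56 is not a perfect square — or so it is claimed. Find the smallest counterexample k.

k = 5

A counterexample is any positive integer k such that k² + 56 is a perfect square; we check each in order.
The first 4 eligible values, up to k = 4, all satisfy the conclusion.
k = 5: 5² + 56 = 81 = 9², a perfect square.
So k = 5 is the smallest counterexample.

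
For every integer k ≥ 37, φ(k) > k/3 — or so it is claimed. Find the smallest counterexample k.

k = 42

A counterexample is any integer k ≥ 37 such that the claim fails; we check each in order.
The first 5 eligible values, up to k = 41, all satisfy the conclusion.
k = 42: φ(42) = 12 and 42/3 = 14, so φ(42) ≤ 42/3.
Hence k = 42 is a counterexample.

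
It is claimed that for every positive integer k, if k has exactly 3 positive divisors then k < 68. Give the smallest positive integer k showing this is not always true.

k = 121

Check each positive integer k in order until k has exactly 3 positive divisors but the claim fails.
The first 4 eligible values, up to k = 49, all satisfy the conclusion.
k = 121: τ(121) = 3; 121 ≥ 68.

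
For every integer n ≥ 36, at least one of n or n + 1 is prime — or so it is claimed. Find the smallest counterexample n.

A counterexample is any integer n ≥ 36 such that n, n + 1 are both composite; we check each in order.
For n = 36, 37 the conclusion holds.
n = 38: 38 = 2 × 19; 39 = 3 × 13 — both composite.

n = 38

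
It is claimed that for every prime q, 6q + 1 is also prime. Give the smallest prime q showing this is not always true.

Check each prime q in order until 6q + 1 is not prime.
q = 2: 6q + 1 = 13, prime.
q = 3: 6q + 1 = 19, prime.
q = 5: 6q + 1 = 31, prime.
q = 7: 6q + 1 = 43, prime.
q = 11: 6q + 1 = 67, prime.
q = 13: 6q + 1 = 79, prime.
q = 17: 6q + 1 = 103, prime.
q = 19: 6q + 1 = 115 = 5 × 23, not prime.
Thus q = 19 disproves the claim, and no smaller q works.

q = 19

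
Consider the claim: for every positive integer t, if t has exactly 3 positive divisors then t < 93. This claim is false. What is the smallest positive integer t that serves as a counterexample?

t = 121

Check each positive integer t in order until t has exactly 3 positive divisors but the claim fails.
t = 4: τ(4) = 3; 4 < 93.
t = 9: τ(9) = 3; 9 < 93.
t = 25: τ(25) = 3; 25 < 93.
t = 49: τ(49) = 3; 49 < 93.
t = 121: τ(121) = 3; 121 ≥ 93.
Thus t = 121 disproves the claim, and no smaller t works.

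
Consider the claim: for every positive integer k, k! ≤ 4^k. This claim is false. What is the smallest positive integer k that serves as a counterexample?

k = 9

We need the least positive integer k for which k! > 4^k.
For k = 1, 2, 3, 4, 5, 6, 7, 8 the conclusion holds.
k = 9: k! = 362880 and 4^k = 262144, so 362880 > 262144.
So k = 9 is the smallest counterexample.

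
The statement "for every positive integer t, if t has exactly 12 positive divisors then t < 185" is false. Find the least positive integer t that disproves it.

We need the least positive integer t for which t has exactly 12 positive divisors but the claim fails.
For t = 60, 72, 84, 90, …, 150, 156, 160 the conclusion holds.
t = 198: τ(198) = 12; 198 ≥ 185.
Thus t = 198 disproves the claim, and no smaller t works.

t = 198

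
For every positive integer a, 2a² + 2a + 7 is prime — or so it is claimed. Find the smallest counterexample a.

a = 6

Check each positive integer a in order until 2a² + 2a + 7 is not prime.
For a = 1, 2, 3, 4, 5 the conclusion holds.
a = 6: 2a² + 2a + 7 = 91 = 7 × 13, composite.
So a = 6 is the smallest counterexample.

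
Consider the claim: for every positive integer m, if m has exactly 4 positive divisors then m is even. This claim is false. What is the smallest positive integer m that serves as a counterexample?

m = 6: divisors of 6: 1, 2, 3, 6; 6 is even.
m = 8: divisors of 8: 1, 2, 4, 8; 8 is even.
m = 10: divisors of 10: 1, 2, 5, 10; 10 is even.
m = 14: divisors of 14: 1, 2, 7, 14; 14 is even.
m = 15: divisors of 15: 1, 3, 5, 15; 15 is odd.

m = 15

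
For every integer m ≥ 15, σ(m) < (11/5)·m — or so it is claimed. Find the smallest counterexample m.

m = 24

We need the least integer m ≥ 15 for which the claim fails.
For m = 15, 16, 17, 18, 19, 20, 21, 22, 23 the conclusion holds.
m = 24: σ(24) = 60; 60 ≥ 264/5.
So m = 24 is the smallest counterexample.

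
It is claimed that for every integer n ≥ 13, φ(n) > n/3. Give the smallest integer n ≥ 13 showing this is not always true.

n = 18

We need the least integer n ≥ 13 for which the claim fails.
n = 13: φ(13) = 12 and 13/3 = 13/3, so φ(13) > 13/3.
n = 14: φ(14) = 6 and 14/3 = 14/3, so φ(14) > 14/3.
n = 15: φ(15) = 8 and 15/3 = 5, so φ(15) > 15/3.
n = 16: φ(16) = 8 and 16/3 = 16/3, so φ(16) > 16/3.
n = 17: φ(17) = 16 and 17/3 = 17/3, so φ(17) > 17/3.
n = 18: φ(18) = 6 and 18/3 = 6, so φ(18) ≤ 18/3.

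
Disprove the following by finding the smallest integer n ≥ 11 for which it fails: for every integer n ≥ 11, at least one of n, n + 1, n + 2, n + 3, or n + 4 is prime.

n = 24

The first 13 eligible values, up to n = 23, all satisfy the conclusion.
n = 24: 24 = 2 × 12; 25 = 5 × 5; 26 = 2 × 13; 27 = 3 × 9; 28 = 2 × 14 — all composite.
So n = 24 is the smallest counterexample.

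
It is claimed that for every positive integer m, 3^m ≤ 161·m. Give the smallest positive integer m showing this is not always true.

m = 7

A counterexample is any positive integer m such that 3^m > 161·m; we check each in order.
For m = 1, 2, 3, 4, 5, 6 the conclusion holds.
m = 7: 3^m = 2187 and 161·m = 1127, so 2187 > 1127.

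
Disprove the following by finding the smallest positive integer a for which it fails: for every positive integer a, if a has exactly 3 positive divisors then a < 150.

A counterexample is any positive integer a such that a has exactly 3 positive divisors but the claim fails; we check each in order.
For a = 4, 9, 25, 49, 121 the conclusion holds.
a = 169: τ(169) = 3; 169 ≥ 150.
So a = 169 is the smallest counterexample.

a = 169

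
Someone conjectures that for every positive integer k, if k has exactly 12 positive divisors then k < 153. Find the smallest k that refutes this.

k = 156

We need the least positive integer k for which k has exactly 12 positive divisors but the claim fails.
For k = 60, 72, 84, 90, 96, 108, 126, 132, 140, 150 the conclusion holds.
k = 156: τ(156) = 12; 156 ≥ 153.
Thus k = 156 disproves the claim, and no smaller k works.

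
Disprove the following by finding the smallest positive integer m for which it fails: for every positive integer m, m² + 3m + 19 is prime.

m = 15

Check each positive integer m in order until m² + 3m + 19 is not prime.
For m = 1, 2, 3, 4, …, 12, 13, 14 the conclusion holds.
m = 15: m² + 3m + 19 = 289 = 17 × 17, composite.
Hence m = 15 is a counterexample.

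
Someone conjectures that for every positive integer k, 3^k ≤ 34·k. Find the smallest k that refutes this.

We need the least positive integer k for which 3^k > 34·k.
For k = 1, 2, 3, 4 the conclusion holds.
k = 5: 3^k = 243 and 34·k = 170, so 243 > 170.

k = 5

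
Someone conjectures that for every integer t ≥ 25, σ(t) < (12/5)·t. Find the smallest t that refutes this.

t = 30

We need the least integer t ≥ 25 for which the claim fails.
t = 25: σ(25) = 31; 31 < 60.
t = 26: σ(26) = 42; 42 < 312/5.
t = 27: σ(27) = 40; 40 < 324/5.
t = 28: σ(28) = 56; 56 < 336/5.
t = 29: σ(29) = 30; 30 < 348/5.
t = 30: σ(30) = 72; 72 ≥ 72.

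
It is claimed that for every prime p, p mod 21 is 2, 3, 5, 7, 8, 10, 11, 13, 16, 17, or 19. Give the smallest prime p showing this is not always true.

A counterexample is any prime p such that the claim fails; we check each in order.
For p = 2, 3, 5, 7, …, 29, 31, 37 the conclusion holds.
p = 41: 41 mod 21 = 20 — not in {2, 3, 5, 7, 8, 10, 11, 13, 16, 17, 19}.

p = 41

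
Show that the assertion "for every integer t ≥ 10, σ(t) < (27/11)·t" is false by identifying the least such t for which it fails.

A counterexample is any integer t ≥ 10 such that the claim fails; we check each in order.
For t = 10, 11, 12, 13, …, 21, 22, 23 the conclusion holds.
t = 24: σ(24) = 60; 60 ≥ 648/11.
Thus t = 24 disproves the claim, and no smaller t works.

t = 24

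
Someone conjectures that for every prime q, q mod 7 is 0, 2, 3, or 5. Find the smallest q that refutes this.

A counterexample is any prime q such that the claim fails; we check each in order.
q = 2: 2 mod 7 = 2.
q = 3: 3 mod 7 = 3.
q = 5: 5 mod 7 = 5.
q = 7: 7 mod 7 = 0.
q = 11: 11 mod 7 = 4 — not in {0, 2, 3, 5}.
Thus q = 11 disproves the claim, and no smaller q works.

q = 11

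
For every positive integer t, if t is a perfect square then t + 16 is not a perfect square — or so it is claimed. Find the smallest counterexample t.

Check each positive integer t in order until t is a perfect square but t + 16 is a perfect square.
t = 1: 1 + 16 = 17, not a perfect square.
t = 4: 4 + 16 = 20, not a perfect square.
t = 9: 9 = 3² and 9 + 16 = 25 = 5².
Thus t = 9 disproves the claim, and no smaller t works.

t = 9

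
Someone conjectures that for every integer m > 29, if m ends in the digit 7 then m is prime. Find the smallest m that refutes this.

A counterexample is any integer m > 29 such that m ends in the digit 7 but m is not prime; we check each in order.
m = 37: 37 ends in 7 and is prime.
m = 47: 47 ends in 7 and is prime.
m = 57: 57 ends in 7; 57 = 3 × 19, composite.

m = 57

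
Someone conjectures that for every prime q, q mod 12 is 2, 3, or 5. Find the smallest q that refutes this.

q = 7

A counterexample is any prime q such that the claim fails; we check each in order.
q = 2: 2 mod 12 = 2.
q = 3: 3 mod 12 = 3.
q = 5: 5 mod 12 = 5.
q = 7: 7 mod 12 = 7 — not in {2, 3, 5}.
Hence q = 7 is a counterexample.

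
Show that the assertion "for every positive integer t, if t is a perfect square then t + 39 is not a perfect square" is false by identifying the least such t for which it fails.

t = 25

Check each positive integer t in order until t is a perfect square but t + 39 is a perfect square.
For t = 1, 4, 9, 16 the conclusion holds.
t = 25: 25 = 5² and 25 + 39 = 64 = 8².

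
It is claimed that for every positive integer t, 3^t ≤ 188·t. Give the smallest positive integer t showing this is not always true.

A counterexample is any positive integer t such that 3^t > 188·t; we check each in order.
t = 1: 3^t = 3 and 188·t = 188, so 3 ≤ 188.
t = 2: 3^t = 9 and 188·t = 376, so 9 ≤ 376.
t = 3: 3^t = 27 and 188·t = 564, so 27 ≤ 564.
t = 4: 3^t = 81 and 188·t = 752, so 81 ≤ 752.
t = 5: 3^t = 243 and 188·t = 940, so 243 ≤ 940.
t = 6: 3^t = 729 and 188·t = 1128, so 729 ≤ 1128.
t = 7: 3^t = 2187 and 188·t = 1316, so 2187 > 1316.

t = 7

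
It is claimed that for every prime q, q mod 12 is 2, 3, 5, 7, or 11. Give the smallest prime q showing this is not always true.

q = 13

A counterexample is any prime q such that the claim fails; we check each in order.
For q = 2, 3, 5, 7, 11 the conclusion holds.
q = 13: 13 mod 12 = 1 — not in {2, 3, 5, 7, 11}.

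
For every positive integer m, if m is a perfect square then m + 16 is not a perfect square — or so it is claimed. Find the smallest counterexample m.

m = 1: 1 + 16 = 17, not a perfect square.
m = 4: 4 + 16 = 20, not a perfect square.
m = 9: 9 = 3² and 9 + 16 = 25 = 5².

m = 9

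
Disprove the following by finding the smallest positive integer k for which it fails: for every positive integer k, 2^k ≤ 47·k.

k = 9

A counterexample is any positive integer k such that 2^k > 47·k; we check each in order.
k = 1: 2^k = 2 and 47·k = 47, so 2 ≤ 47.
k = 2: 2^k = 4 and 47·k = 94, so 4 ≤ 94.
k = 3: 2^k = 8 and 47·k = 141, so 8 ≤ 141.
k = 4: 2^k = 16 and 47·k = 188, so 16 ≤ 188.
k = 5: 2^k = 32 and 47·k = 235, so 32 ≤ 235.
k = 6: 2^k = 64 and 47·k = 282, so 64 ≤ 282.
k = 7: 2^k = 128 and 47·k = 329, so 128 ≤ 329.
k = 8: 2^k = 256 and 47·k = 376, so 256 ≤ 376.
k = 9: 2^k = 512 and 47·k = 423, so 512 > 423.
So k = 9 is the smallest counterexample.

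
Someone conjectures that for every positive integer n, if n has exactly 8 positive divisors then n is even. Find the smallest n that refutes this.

n = 105

We need the least positive integer n for which n has exactly 8 positive divisors but n is odd.
The first 12 eligible values, up to n = 104, all satisfy the conclusion.
n = 105: divisors of 105: 1, 3, 5, 7, 15, 21, 35, 105; 105 is odd.
So n = 105 is the smallest counterexample.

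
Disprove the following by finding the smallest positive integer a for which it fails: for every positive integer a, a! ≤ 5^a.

For a = 1, 2, 3, 4, …, 9, 10, 11 the conclusion holds.
a = 12: a! = 479001600 and 5^a = 244140625, so 479001600 > 244140625.
Hence a = 12 is a counterexample.

a = 12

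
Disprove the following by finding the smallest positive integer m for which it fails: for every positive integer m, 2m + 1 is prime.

We need the least positive integer m for which 2m + 1 is not prime.
m = 1: 2m + 1 = 3, prime.
m = 2: 2m + 1 = 5, prime.
m = 3: 2m + 1 = 7, prime.
m = 4: 2m + 1 = 9 = 3 × 3, composite.
Hence m = 4 is a counterexample.

m = 4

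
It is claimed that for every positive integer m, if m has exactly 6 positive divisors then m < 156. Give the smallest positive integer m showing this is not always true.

m = 164

For m = 12, 18, 20, 28, …, 147, 148, 153 the conclusion holds.
m = 164: τ(164) = 6; 164 ≥ 156.
Thus m = 164 disproves the claim, and no smaller m works.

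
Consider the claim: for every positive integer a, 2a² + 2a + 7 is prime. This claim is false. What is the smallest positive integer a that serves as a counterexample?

A counterexample is any positive integer a such that 2a² + 2a + 7 is not prime; we check each in order.
The first 5 eligible values, up to a = 5, all satisfy the conclusion.
a = 6: 2a² + 2a + 7 = 91 = 7 × 13, composite.

a = 6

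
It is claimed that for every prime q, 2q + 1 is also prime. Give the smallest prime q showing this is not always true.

q = 7

q = 2: 2q + 1 = 5, prime.
q = 3: 2q + 1 = 7, prime.
q = 5: 2q + 1 = 11, prime.
q = 7: 2q + 1 = 15 = 3 × 5, not prime.
So q = 7 is the smallest counterexample.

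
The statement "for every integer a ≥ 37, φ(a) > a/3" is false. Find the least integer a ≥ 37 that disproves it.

A counterexample is any integer a ≥ 37 such that the claim fails; we check each in order.
For a = 37, 38, 39, 40, 41 the conclusion holds.
a = 42: φ(42) = 12 and 42/3 = 14, so φ(42) ≤ 42/3.

a = 42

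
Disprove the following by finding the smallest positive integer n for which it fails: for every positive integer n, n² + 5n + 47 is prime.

n = 38

We need the least positive integer n for which n² + 5n + 47 is not prime.
For n = 1, 2, 3, 4, …, 35, 36, 37 the conclusion holds.
n = 38: n² + 5n + 47 = 1681 = 41 × 41, composite.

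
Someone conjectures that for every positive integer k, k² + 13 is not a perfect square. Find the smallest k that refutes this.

k = 6

A counterexample is any positive integer k such that k² + 13 is a perfect square; we check each in order.
k = 1: 1² + 13 = 14, not a perfect square.
k = 2: 2² + 13 = 17, not a perfect square.
k = 3: 3² + 13 = 22, not a perfect square.
k = 4: 4² + 13 = 29, not a perfect square.
k = 5: 5² + 13 = 38, not a perfect square.
k = 6: 6² + 13 = 49 = 7², a perfect square.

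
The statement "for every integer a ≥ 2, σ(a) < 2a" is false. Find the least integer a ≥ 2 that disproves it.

a = 6

Check each integer a ≥ 2 in order until the claim fails.
For a = 2, 3, 4, 5 the conclusion holds.
a = 6: σ(6) = 12; 12 ≥ 12.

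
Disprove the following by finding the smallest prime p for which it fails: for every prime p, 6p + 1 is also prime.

p = 19

A counterexample is any prime p such that 6p + 1 is not prime; we check each in order.
p = 2: 6p + 1 = 13, prime.
p = 3: 6p + 1 = 19, prime.
p = 5: 6p + 1 = 31, prime.
p = 7: 6p + 1 = 43, prime.
p = 11: 6p + 1 = 67, prime.
p = 13: 6p + 1 = 79, prime.
p = 17: 6p + 1 = 103, prime.
p = 19: 6p + 1 = 115 = 5 × 23, not prime.
Hence p = 19 is a counterexample.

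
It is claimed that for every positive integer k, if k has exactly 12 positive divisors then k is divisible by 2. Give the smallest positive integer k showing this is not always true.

k = 315

A counterexample is any positive integer k such that k has exactly 12 positive divisors but k is not divisible by 2; we check each in order.
For k = 60, 72, 84, 90, …, 294, 306, 308 the conclusion holds.
k = 315: τ(315) = 12; 315 mod 2 = 1.
Thus k = 315 disproves the claim, and no smaller k works.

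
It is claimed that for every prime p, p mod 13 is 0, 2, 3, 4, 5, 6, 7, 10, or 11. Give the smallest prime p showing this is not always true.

p = 47

For p = 2, 3, 5, 7, …, 37, 41, 43 the conclusion holds.
p = 47: 47 mod 13 = 8 — not in {0, 2, 3, 4, 5, 6, 7, 10, 11}.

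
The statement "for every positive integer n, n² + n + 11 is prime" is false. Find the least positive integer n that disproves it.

n = 10

For n = 1, 2, 3, 4, 5, 6, 7, 8, 9 the conclusion holds.
n = 10: n² + n + 11 = 121 = 11 × 11, composite.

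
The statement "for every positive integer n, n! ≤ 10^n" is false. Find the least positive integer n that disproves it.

n = 25

A counterexample is any positive integer n such that n! > 10^n; we check each in order.
The first 24 eligible values, up to n = 24, all satisfy the conclusion.
n = 25: n! = 15511210043330985984000000 and 10^n = 10000000000000000000000000, so 15511210043330985984000000 > 10000000000000000000000000.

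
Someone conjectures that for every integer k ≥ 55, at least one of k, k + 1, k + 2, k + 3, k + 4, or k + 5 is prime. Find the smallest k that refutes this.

A counterexample is any integer k ≥ 55 such that k, k + 1, k + 2, k + 3, k + 4, k + 5 are all composite; we check each in order.
The first 35 eligible values, up to k = 89, all satisfy the conclusion.
k = 90: 90 = 2 × 45; 91 = 7 × 13; 92 = 2 × 46; 93 = 3 × 31; 94 = 2 × 47; 95 = 5 × 19 — all composite.
Thus k = 90 disproves the claim, and no smaller k works.

k = 90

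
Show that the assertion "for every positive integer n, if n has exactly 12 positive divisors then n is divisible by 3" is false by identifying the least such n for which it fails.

n = 140

We need the least positive integer n for which n has exactly 12 positive divisors but n is not divisible by 3.
n = 60: τ(60) = 12; 60 mod 3 = 0.
n = 72: τ(72) = 12; 72 mod 3 = 0.
n = 84: τ(84) = 12; 84 mod 3 = 0.
n = 90: τ(90) = 12; 90 mod 3 = 0.
n = 96: τ(96) = 12; 96 mod 3 = 0.
n = 108: τ(108) = 12; 108 mod 3 = 0.
n = 126: τ(126) = 12; 126 mod 3 = 0.
n = 132: τ(132) = 12; 132 mod 3 = 0.
n = 140: τ(140) = 12; 140 mod 3 = 2.
Thus n = 140 disproves the claim, and no smaller n works.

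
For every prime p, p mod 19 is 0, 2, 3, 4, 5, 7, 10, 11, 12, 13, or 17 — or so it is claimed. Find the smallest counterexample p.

p = 37

A counterexample is any prime p such that the claim fails; we check each in order.
For p = 2, 3, 5, 7, …, 23, 29, 31 the conclusion holds.
p = 37: 37 mod 19 = 18 — not in {0, 2, 3, 4, 5, 7, 10, 11, 12, 13, 17}.
Hence p = 37 is a counterexample.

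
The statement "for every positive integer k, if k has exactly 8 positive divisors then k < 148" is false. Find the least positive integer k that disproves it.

k = 152

A counterexample is any positive integer k such that k has exactly 8 positive divisors but the claim fails; we check each in order.
For k = 24, 30, 40, 42, …, 135, 136, 138 the conclusion holds.
k = 152: τ(152) = 8; 152 ≥ 148.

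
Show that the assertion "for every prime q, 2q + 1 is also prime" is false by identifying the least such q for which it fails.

q = 7

Check each prime q in order until 2q + 1 is not prime.
q = 2: 2q + 1 = 5, prime.
q = 3: 2q + 1 = 7, prime.
q = 5: 2q + 1 = 11, prime.
q = 7: 2q + 1 = 15 = 3 × 5, not prime.
Hence q = 7 is a counterexample.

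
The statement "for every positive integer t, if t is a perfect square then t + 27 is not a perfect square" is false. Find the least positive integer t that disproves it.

t = 9

Check each positive integer t in order until t is a perfect square but t + 27 is a perfect square.
t = 1: 1 + 27 = 28, not a perfect square.
t = 4: 4 + 27 = 31, not a perfect square.
t = 9: 9 = 3² and 9 + 27 = 36 = 6².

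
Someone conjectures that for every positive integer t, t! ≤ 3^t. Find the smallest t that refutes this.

A counterexample is any positive integer t such that t! > 3^t; we check each in order.
The first 6 eligible values, up to t = 6, all satisfy the conclusion.
t = 7: t! = 5040 and 3^t = 2187, so 5040 > 2187.

t = 7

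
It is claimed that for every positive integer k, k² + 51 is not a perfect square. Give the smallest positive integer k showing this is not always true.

k = 7

We need the least positive integer k for which k² + 51 is a perfect square.
k = 1: 1² + 51 = 52, not a perfect square.
k = 2: 2² + 51 = 55, not a perfect square.
k = 3: 3² + 51 = 60, not a perfect square.
k = 4: 4² + 51 = 67, not a perfect square.
k = 5: 5² + 51 = 76, not a perfect square.
k = 6: 6² + 51 = 87, not a perfect square.
k = 7: 7² + 51 = 100 = 10², a perfect square.
Hence k = 7 is a counterexample.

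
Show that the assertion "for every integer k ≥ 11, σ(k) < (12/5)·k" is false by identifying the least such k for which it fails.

We need the least integer k ≥ 11 for which the claim fails.
The first 13 eligible values, up to k = 23, all satisfy the conclusion.
k = 24: σ(24) = 60; 60 ≥ 288/5.
So k = 24 is the smallest counterexample.

k = 24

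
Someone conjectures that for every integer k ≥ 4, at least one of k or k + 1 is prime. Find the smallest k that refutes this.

We need the least integer k ≥ 4 for which k, k + 1 are both composite.
For k = 4, 5, 6, 7 the conclusion holds.
k = 8: 8 = 2 × 4; 9 = 3 × 3 — both composite.

k = 8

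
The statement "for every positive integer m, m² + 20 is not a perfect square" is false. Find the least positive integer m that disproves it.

For m = 1, 2, 3 the conclusion holds.
m = 4: 4² + 20 = 36 = 6², a perfect square.
So m = 4 is the smallest counterexample.

m = 4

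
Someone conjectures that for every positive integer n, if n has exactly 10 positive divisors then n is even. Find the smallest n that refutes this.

n = 405

For n = 48, 80, 112, 162, 176, 208, 272, 304, 368 the conclusion holds.
n = 405: divisors of 405: 10 divisors; 405 is odd.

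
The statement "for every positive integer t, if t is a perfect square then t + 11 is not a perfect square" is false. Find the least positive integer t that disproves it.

t = 25

The first 4 eligible values, up to t = 16, all satisfy the conclusion.
t = 25: 25 = 5² and 25 + 11 = 36 = 6².
Thus t = 25 disproves the claim, and no smaller t works.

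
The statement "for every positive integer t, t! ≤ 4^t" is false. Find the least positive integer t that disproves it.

For t = 1, 2, 3, 4, 5, 6, 7, 8 the conclusion holds.
t = 9: t! = 362880 and 4^t = 262144, so 362880 > 262144.
So t = 9 is the smallest counterexample.

t = 9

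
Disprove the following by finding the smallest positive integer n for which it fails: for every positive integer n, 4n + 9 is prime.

n = 3

We need the least positive integer n for which 4n + 9 is not prime.
For n = 1, 2 the conclusion holds.
n = 3: 4n + 9 = 21 = 3 × 7, composite.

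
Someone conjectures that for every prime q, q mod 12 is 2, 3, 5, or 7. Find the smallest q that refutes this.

q = 11

We need the least prime q for which the claim fails.
For q = 2, 3, 5, 7 the conclusion holds.
q = 11: 11 mod 12 = 11 — not in {2, 3, 5, 7}.
Hence q = 11 is a counterexample.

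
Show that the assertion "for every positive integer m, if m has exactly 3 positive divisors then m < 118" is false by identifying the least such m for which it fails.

Check each positive integer m in order until m has exactly 3 positive divisors but the claim fails.
m = 4: τ(4) = 3; 4 < 118.
m = 9: τ(9) = 3; 9 < 118.
m = 25: τ(25) = 3; 25 < 118.
m = 49: τ(49) = 3; 49 < 118.
m = 121: τ(121) = 3; 121 ≥ 118.
Thus m = 121 disproves the claim, and no smaller m works.

m = 121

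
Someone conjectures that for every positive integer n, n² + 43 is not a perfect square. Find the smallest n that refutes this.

n = 21

We need the least positive integer n for which n² + 43 is a perfect square.
For n = 1, 2, 3, 4, …, 18, 19, 20 the conclusion holds.
n = 21: 21² + 43 = 484 = 22², a perfect square.
Thus n = 21 disproves the claim, and no smaller n works.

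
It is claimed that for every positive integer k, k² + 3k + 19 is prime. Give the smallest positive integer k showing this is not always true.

k = 15

The first 14 eligible values, up to k = 14, all satisfy the conclusion.
k = 15: k² + 3k + 19 = 289 = 17 × 17, composite.
Hence k = 15 is a counterexample.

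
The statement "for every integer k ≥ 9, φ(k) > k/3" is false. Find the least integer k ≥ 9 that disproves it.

k = 12

Check each integer k ≥ 9 in order until the claim fails.
For k = 9, 10, 11 the conclusion holds.
k = 12: φ(12) = 4 and 12/3 = 4, so φ(12) ≤ 12/3.
Hence k = 12 is a counterexample.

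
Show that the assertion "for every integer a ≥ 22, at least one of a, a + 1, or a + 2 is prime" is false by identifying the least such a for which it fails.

a = 24

For a = 22, 23 the conclusion holds.
a = 24: 24 = 2 × 12; 25 = 5 × 5; 26 = 2 × 13 — all composite.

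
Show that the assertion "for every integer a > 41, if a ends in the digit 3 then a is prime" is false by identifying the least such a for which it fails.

A counterexample is any integer a > 41 such that a ends in the digit 3 but a is not prime; we check each in order.
For a = 43, 53 the conclusion holds.
a = 63: 63 ends in 3; 63 = 3 × 21, composite.
Thus a = 63 disproves the claim, and no smaller a works.

a = 63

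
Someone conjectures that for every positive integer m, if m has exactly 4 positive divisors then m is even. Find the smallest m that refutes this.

A counterexample is any positive integer m such that m has exactly 4 positive divisors but m is odd; we check each in order.
m = 6: divisors of 6: 1, 2, 3, 6; 6 is even.
m = 8: divisors of 8: 1, 2, 4, 8; 8 is even.
m = 10: divisors of 10: 1, 2, 5, 10; 10 is even.
m = 14: divisors of 14: 1, 2, 7, 14; 14 is even.
m = 15: divisors of 15: 1, 3, 5, 15; 15 is odd.
Hence m = 15 is a counterexample.

m = 15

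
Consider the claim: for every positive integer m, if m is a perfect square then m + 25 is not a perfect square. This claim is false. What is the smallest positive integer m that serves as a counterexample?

m = 144

A counterexample is any positive integer m such that m is a perfect square but m + 25 is a perfect square; we check each in order.
For m = 1, 4, 9, 16, …, 81, 100, 121 the conclusion holds.
m = 144: 144 = 12² and 144 + 25 = 169 = 13².
Thus m = 144 disproves the claim, and no smaller m works.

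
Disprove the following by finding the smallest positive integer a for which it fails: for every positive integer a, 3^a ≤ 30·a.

Check each positive integer a in order until 3^a > 30·a.
a = 1: 3^a = 3 and 30·a = 30, so 3 ≤ 30.
a = 2: 3^a = 9 and 30·a = 60, so 9 ≤ 60.
a = 3: 3^a = 27 and 30·a = 90, so 27 ≤ 90.
a = 4: 3^a = 81 and 30·a = 120, so 81 ≤ 120.
a = 5: 3^a = 243 and 30·a = 150, so 243 > 150.

a = 5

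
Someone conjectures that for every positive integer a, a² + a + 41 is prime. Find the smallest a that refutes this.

For a = 1, 2, 3, 4, …, 37, 38, 39 the conclusion holds.
a = 40: a² + a + 41 = 1681 = 41 × 41, composite.
Thus a = 40 disproves the claim, and no smaller a works.

a = 40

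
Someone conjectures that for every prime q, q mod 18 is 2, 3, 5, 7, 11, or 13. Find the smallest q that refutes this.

q = 2: 2 mod 18 = 2.
q = 3: 3 mod 18 = 3.
q = 5: 5 mod 18 = 5.
q = 7: 7 mod 18 = 7.
q = 11: 11 mod 18 = 11.
q = 13: 13 mod 18 = 13.
q = 17: 17 mod 18 = 17 — not in {2, 3, 5, 7, 11, 13}.

q = 17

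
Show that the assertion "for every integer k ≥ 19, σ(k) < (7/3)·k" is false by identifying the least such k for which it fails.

k = 24

Check each integer k ≥ 19 in order until the claim fails.
For k = 19, 20, 21, 22, 23 the conclusion holds.
k = 24: σ(24) = 60; 60 ≥ 56.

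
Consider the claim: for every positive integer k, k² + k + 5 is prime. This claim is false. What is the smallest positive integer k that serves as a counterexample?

k = 4

A counterexample is any positive integer k such that k² + k + 5 is not prime; we check each in order.
For k = 1, 2, 3 the conclusion holds.
k = 4: k² + k + 5 = 25 = 5 × 5, composite.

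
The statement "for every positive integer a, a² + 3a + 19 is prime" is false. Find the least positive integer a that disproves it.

Check each positive integer a in order until a² + 3a + 19 is not prime.
For a = 1, 2, 3, 4, …, 12, 13, 14 the conclusion holds.
a = 15: a² + 3a + 19 = 289 = 17 × 17, composite.
So a = 15 is the smallest counterexample.

a = 15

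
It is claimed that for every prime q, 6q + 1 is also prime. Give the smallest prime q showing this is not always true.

We need the least prime q for which 6q + 1 is not prime.
q = 2: 6q + 1 = 13, prime.
q = 3: 6q + 1 = 19, prime.
q = 5: 6q + 1 = 31, prime.
q = 7: 6q + 1 = 43, prime.
q = 11: 6q + 1 = 67, prime.
q = 13: 6q + 1 = 79, prime.
q = 17: 6q + 1 = 103, prime.
q = 19: 6q + 1 = 115 = 5 × 23, not prime.

q = 19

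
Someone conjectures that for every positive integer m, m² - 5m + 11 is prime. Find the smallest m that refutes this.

For m = 1, 2, 3, 4, 5, 6 the conclusion holds.
m = 7: m² - 5m + 11 = 25 = 5 × 5, composite.

m = 7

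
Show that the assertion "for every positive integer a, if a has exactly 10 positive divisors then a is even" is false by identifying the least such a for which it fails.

A counterexample is any positive integer a such that a has exactly 10 positive divisors but a is odd; we check each in order.
The first 9 eligible values, up to a = 368, all satisfy the conclusion.
a = 405: divisors of 405: 10 divisors; 405 is odd.
Thus a = 405 disproves the claim, and no smaller a works.

a = 405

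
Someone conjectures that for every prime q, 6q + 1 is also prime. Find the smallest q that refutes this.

q = 19

A counterexample is any prime q such that 6q + 1 is not prime; we check each in order.
q = 2: 6q + 1 = 13, prime.
q = 3: 6q + 1 = 19, prime.
q = 5: 6q + 1 = 31, prime.
q = 7: 6q + 1 = 43, prime.
q = 11: 6q + 1 = 67, prime.
q = 13: 6q + 1 = 79, prime.
q = 17: 6q + 1 = 103, prime.
q = 19: 6q + 1 = 115 = 5 × 23, not prime.
Hence q = 19 is a counterexample.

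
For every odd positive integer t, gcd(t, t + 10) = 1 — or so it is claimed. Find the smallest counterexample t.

t = 5

For t = 1, 3 the conclusion holds.
t = 5: gcd(5, 15) = 5.
So t = 5 is the smallest counterexample.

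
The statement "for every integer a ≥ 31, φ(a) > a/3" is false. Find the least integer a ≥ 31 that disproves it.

Check each integer a ≥ 31 in order until the claim fails.
For a = 31, 32, 33, 34, 35 the conclusion holds.
a = 36: φ(36) = 12 and 36/3 = 12, so φ(36) ≤ 36/3.

a = 36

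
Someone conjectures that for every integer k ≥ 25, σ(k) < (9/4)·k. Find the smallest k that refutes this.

k = 30

A counterexample is any integer k ≥ 25 such that the claim fails; we check each in order.
k = 25: σ(25) = 31; 31 < 225/4.
k = 26: σ(26) = 42; 42 < 117/2.
k = 27: σ(27) = 40; 40 < 243/4.
k = 28: σ(28) = 56; 56 < 63.
k = 29: σ(29) = 30; 30 < 261/4.
k = 30: σ(30) = 72; 72 ≥ 135/2.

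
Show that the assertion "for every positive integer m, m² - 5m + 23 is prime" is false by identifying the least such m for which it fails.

m = 19

A counterexample is any positive integer m such that m² - 5m + 23 is not prime; we check each in order.
The first 18 eligible values, up to m = 18, all satisfy the conclusion.
m = 19: m² - 5m + 23 = 289 = 17 × 17, composite.
So m = 19 is the smallest counterexample.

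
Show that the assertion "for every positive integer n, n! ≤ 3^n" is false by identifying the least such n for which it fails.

n = 7

A counterexample is any positive integer n such that n! > 3^n; we check each in order.
For n = 1, 2, 3, 4, 5, 6 the conclusion holds.
n = 7: n! = 5040 and 3^n = 2187, so 5040 > 2187.
Hence n = 7 is a counterexample.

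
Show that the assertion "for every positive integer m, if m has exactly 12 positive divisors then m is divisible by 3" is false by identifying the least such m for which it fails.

m = 140

A counterexample is any positive integer m such that m has exactly 12 positive divisors but m is not divisible by 3; we check each in order.
m = 60: τ(60) = 12; 60 mod 3 = 0.
m = 72: τ(72) = 12; 72 mod 3 = 0.
m = 84: τ(84) = 12; 84 mod 3 = 0.
m = 90: τ(90) = 12; 90 mod 3 = 0.
m = 96: τ(96) = 12; 96 mod 3 = 0.
m = 108: τ(108) = 12; 108 mod 3 = 0.
m = 126: τ(126) = 12; 126 mod 3 = 0.
m = 132: τ(132) = 12; 132 mod 3 = 0.
m = 140: τ(140) = 12; 140 mod 3 = 2.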